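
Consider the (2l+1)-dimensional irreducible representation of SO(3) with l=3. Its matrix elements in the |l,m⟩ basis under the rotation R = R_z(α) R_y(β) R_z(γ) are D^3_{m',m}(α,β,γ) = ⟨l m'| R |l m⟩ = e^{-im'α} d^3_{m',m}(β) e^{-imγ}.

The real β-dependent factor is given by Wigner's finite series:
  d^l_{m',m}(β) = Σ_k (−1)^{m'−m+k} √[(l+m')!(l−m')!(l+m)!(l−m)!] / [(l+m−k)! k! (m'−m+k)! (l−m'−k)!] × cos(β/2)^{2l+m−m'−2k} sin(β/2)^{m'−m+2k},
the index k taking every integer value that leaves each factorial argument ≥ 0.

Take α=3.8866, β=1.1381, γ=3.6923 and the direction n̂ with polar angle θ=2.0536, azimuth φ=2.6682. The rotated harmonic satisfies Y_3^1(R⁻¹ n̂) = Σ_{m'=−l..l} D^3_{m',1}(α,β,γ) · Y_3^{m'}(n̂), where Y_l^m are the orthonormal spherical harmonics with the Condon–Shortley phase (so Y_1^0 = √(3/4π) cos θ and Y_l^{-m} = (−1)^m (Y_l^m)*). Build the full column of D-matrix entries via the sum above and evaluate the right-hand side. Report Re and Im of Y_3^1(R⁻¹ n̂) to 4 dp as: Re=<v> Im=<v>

Need the full column D^3_{m',1} for m'=−3..3 at α=3.8866, β=1.1381, γ=3.6923.
cos(β/2)=0.842413, sin(β/2)=0.538832
d^3_{-3,1}: single k=4 term ⇒ +0.231691;  D = -0.026245+0.230200i
d^3_{-2,1}: k∈[3..4] ⇒ +0.591515 -0.121002 = +0.470513;  D = -0.277766-0.379774i
d^3_{-1,1}: k∈[2..4] ⇒ +0.877321 -0.478579 +0.024475 = +0.423217;  D = +0.415253+0.081715i
d^3_{0,1}: k∈[1..3] ⇒ +0.791899 -0.971958 +0.132551 = -0.047508;  D = +0.040484-0.024860i
d^3_{1,1}: k∈[0..2] ⇒ +0.357397 -1.169762 +0.358934 = -0.453430;  D = -0.123163+0.436383i
d^3_{2,1}: k∈[0..1] ⇒ -0.722902 +0.591515 = -0.131387;  D = -0.059495-0.117145i
d^3_{3,1}: single k=0 term ⇒ +0.566309;  D = -0.530827-0.197302i
Y_3^{m'}(θ=2.0536,φ=2.6682) and Σ D·Y over m':
  (-0.0262+0.2302i)·(-0.0435-0.2866i)  (-0.2778-0.3798i)·(-0.2175-0.3021i)  (+0.4153+0.0817i)·(-0.0198-0.0101i)  (+0.0405-0.0249i)·(+0.3330+0.0000i)  (-0.1232+0.4364i)·(+0.0198-0.0101i)  (-0.0595-0.1171i)·(-0.2175+0.3021i)  (-0.5308-0.1973i)·(+0.0435-0.2866i)
Y_3^1(R⁻¹ n̂) = -0.010424+0.310841i

Re=-0.0104 Im=0.3108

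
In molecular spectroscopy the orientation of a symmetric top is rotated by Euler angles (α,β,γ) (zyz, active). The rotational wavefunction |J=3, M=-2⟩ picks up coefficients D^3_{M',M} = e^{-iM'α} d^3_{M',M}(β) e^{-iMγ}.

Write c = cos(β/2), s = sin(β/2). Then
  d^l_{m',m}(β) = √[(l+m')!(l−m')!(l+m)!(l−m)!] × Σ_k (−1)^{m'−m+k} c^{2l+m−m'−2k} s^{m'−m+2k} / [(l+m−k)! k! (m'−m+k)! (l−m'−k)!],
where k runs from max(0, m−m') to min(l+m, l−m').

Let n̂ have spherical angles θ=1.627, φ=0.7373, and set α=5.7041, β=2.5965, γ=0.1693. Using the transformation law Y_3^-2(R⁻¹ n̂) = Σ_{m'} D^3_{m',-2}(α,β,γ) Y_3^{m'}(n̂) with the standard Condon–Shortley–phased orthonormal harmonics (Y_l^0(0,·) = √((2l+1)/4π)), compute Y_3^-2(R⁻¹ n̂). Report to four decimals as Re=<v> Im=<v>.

Need the full column D^3_{m',-2} for m'=−3..3 at α=5.7041, β=2.5965, γ=0.1693.
cos(β/2)=0.269185, sin(β/2)=0.963089
d^3_{-3,-2}: single k=1 term ⇒ +0.003334;  D = +0.000571-0.003285i
d^3_{-2,-2}: k∈[0..1] ⇒ +0.000380 -0.024350 = -0.023970;  D = -0.016360+0.017518i
d^3_{-1,-2}: k∈[0..1] ⇒ -0.004304 +0.110199 = +0.105895;  D = +0.102848-0.025221i
d^3_{0,-2}: k∈[0..1] ⇒ +0.026674 -0.341449 = -0.314775;  D = -0.296902-0.104558i
d^3_{1,-2}: k∈[0..1] ⇒ -0.110199 +0.705312 = +0.595113;  D = +0.361626+0.472637i
d^3_{2,-2}: k∈[0..1] ⇒ +0.311699 -0.797990 = -0.486291;  D = -0.035965-0.484959i
d^3_{3,-2}: single k=0 term ⇒ -0.546333;  D = +0.264348-0.478121i
Y_3^{m'}(θ=1.627,φ=0.7373) and Σ D·Y over m':
  (+0.0006-0.0033i)·(-0.2484-0.3328i)  (-0.0164+0.0175i)·(-0.0055+0.0570i)  (+0.1028-0.0252i)·(-0.2351+0.2135i)  (-0.2969-0.1046i)·(+0.0626+0.0000i)  (+0.3616+0.4726i)·(+0.2351+0.2135i)  (-0.0360-0.4850i)·(-0.0055-0.0570i)  (+0.2643-0.4781i)·(+0.2484-0.3328i)
Y_3^-2(R⁻¹ n̂) = -0.176296+0.007268i

Re=-0.1763 Im=0.0073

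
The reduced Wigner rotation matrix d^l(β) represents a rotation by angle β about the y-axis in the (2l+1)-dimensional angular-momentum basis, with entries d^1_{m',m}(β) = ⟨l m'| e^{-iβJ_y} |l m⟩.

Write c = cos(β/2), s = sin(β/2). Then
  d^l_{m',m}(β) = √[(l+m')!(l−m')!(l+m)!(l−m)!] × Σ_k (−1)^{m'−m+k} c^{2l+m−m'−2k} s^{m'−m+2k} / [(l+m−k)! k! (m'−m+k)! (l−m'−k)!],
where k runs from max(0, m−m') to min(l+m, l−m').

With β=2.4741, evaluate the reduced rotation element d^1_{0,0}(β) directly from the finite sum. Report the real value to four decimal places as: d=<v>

d^1_{0,0}(β=2.4741) via Wigner's sum:
c=cos(2.4741/2)=0.327585, s=sin(2.4741/2)=0.944822; N=√[1·1·1·1]=1.000000
The bounds max(0,m−m')=0 and min(l+m,l−m')=1 give 2 terms
  k=0: (−1)^0·1.0000/(1)·0.3276^2·0.9448^0 = +0.107312
  k=1: (−1)^1·1.0000/(1)·0.3276^0·0.9448^2 = -0.892688
d^1_{0,0}(2.4741) = +0.107312 -0.892688 = -0.785376

d=-0.7854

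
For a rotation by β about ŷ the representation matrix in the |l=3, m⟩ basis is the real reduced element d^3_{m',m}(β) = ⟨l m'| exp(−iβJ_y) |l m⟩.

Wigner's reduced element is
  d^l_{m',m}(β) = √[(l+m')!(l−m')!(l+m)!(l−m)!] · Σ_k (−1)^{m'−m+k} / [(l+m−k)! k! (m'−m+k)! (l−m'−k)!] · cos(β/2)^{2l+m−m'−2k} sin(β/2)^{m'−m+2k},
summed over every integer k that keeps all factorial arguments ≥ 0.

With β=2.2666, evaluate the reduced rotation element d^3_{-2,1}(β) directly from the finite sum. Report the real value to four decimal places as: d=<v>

d^3_{-2,1}(β=2.2666) via Wigner's sum:
Half-angle: c=0.423673, s=0.905815. N=√(1·120·24·2)=75.894664
k∈{3,4} keeps every argument non-negative
  k=3: (−1)^0·75.8947/(12)·0.4237^3·0.9058^3 = +0.357471
  k=4: (−1)^1·75.8947/(24)·0.4237^1·0.9058^5 = -0.817013
d^3_{-2,1}(2.2666) = +0.357471 -0.817013 = -0.459542

d=-0.4595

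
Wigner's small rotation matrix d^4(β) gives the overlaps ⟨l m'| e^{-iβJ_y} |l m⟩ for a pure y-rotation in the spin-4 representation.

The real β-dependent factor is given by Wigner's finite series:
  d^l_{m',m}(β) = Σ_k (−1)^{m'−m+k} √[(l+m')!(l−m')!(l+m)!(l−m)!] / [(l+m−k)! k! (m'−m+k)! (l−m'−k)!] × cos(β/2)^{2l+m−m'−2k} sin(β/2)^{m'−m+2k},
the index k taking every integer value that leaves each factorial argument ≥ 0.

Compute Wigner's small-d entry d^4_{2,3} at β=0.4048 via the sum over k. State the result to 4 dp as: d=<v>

d^4_{2,3}(β=0.4048) via Wigner's sum:
With c≡cos(β/2)=0.979587 and s≡sin(β/2)=0.201021, N=[720·2·5040·1]^{1/2}=2693.993318
k: max(0,(3)−(2))=1 … min(4+(3),4−(2))=2
  k=1: (−1)^0·2693.9933/(720)·0.9796^7·0.2010^1 = +0.651038
  k=2: (−1)^1·2693.9933/(240)·0.9796^5·0.2010^3 = -0.082248
d^4_{2,3}(0.4048) = +0.651038 -0.082248 = +0.568790

d=0.5688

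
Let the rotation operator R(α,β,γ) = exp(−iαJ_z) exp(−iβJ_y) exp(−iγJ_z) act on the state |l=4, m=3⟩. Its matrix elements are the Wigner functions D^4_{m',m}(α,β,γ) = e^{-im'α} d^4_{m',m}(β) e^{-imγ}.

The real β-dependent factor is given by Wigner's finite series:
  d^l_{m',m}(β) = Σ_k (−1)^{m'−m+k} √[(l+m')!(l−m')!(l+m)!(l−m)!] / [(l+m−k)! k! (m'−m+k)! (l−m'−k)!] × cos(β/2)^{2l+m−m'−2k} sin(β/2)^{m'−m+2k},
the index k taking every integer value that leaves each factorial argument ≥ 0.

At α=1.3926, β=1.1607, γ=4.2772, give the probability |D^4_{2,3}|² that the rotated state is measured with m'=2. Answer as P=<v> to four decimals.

P=0.0289

Split into d^4_{2,3}(β=1.1607) × two z-phases.
Half-angle: c=0.836271, s=0.548317. N=√(720·2·5040·1)=2693.993318
Admissible k: 1..2 (factorial args all ≥0)
  k=1: (−1)^0·2693.9933/(720)·0.8363^7·0.5483^1 = +0.586846
  k=2: (−1)^1·2693.9933/(240)·0.8363^5·0.5483^3 = -0.756858
d^4_{2,3}(1.1607) = +0.586846 -0.756858 = -0.170012
|D^4_{2,3}|² = |d^4_{2,3}(β)|² = (-0.170012)² = 0.028904 (the z-rotation phases have unit modulus)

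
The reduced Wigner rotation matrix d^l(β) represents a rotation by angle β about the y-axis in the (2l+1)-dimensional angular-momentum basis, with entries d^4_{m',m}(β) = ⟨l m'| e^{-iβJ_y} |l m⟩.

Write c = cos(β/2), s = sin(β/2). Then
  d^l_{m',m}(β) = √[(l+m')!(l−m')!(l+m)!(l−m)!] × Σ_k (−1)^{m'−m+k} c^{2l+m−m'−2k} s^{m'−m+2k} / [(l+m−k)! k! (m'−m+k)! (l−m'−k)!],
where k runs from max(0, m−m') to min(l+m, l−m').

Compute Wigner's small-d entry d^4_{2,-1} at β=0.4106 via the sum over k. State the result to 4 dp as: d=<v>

d^4_{2,-1}(β=0.4106) via Wigner's sum:
With c≡cos(β/2)=0.979000 and s≡sin(β/2)=0.203861, N=[720·2·6·120]^{1/2}=1018.233765
k∈{0,1,2} keeps every argument non-negative
  k=0: (−1)^3·1018.2338/(72)·0.9790^5·0.2039^3 = -0.107753
  k=1: (−1)^4·1018.2338/(48)·0.9790^3·0.2039^5 = +0.007008
  k=2: (−1)^5·1018.2338/(240)·0.9790^1·0.2039^7 = -0.000061
d^4_{2,-1}(0.4106) = -0.107753 +0.007008 -0.000061 = -0.100805

d=-0.1008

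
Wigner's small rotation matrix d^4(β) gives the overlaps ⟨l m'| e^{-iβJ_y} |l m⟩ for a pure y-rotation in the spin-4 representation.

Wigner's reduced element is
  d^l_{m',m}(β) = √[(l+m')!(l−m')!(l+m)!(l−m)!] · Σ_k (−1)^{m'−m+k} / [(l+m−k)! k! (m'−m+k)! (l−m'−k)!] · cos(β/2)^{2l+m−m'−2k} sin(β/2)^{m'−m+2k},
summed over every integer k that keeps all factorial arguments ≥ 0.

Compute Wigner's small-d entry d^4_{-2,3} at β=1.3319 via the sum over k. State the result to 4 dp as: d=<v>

d=0.3901

d^4_{-2,3}(β=1.3319) via Wigner's sum:
Half-angle: c=0.786330, s=0.617806. N=√(2·720·5040·1)=2693.993318
k∈{5,6} keeps every argument non-negative
  k=5: (−1)^0·2693.9933/(240)·0.7863^3·0.6178^5 = +0.491204
  k=6: (−1)^1·2693.9933/(720)·0.7863^1·0.6178^7 = -0.101073
d^4_{-2,3}(1.3319) = +0.491204 -0.101073 = +0.390131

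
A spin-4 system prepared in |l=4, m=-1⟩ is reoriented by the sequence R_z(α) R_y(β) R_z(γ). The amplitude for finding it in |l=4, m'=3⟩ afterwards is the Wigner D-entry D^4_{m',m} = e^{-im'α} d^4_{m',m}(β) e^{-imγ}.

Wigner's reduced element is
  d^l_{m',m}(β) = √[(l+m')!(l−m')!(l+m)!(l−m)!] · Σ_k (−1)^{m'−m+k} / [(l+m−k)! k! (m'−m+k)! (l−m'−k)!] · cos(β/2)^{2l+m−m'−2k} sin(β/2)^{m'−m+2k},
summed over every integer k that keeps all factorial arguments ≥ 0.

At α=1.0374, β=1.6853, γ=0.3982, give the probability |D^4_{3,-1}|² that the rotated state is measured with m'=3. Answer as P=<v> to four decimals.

P=0.0390

Split into d^4_{3,-1}(β=1.6853) × two z-phases.
With c≡cos(β/2)=0.665487 and s≡sin(β/2)=0.746409, N=[5040·1·6·120]^{1/2}=1904.940944
Admissible k: 0..1 (factorial args all ≥0)
  k=0: (−1)^4·1904.9409/(144)·0.6655^4·0.7464^4 = +0.805352
  k=1: (−1)^5·1904.9409/(240)·0.6655^2·0.7464^6 = -0.607872
d^4_{3,-1}(1.6853) = +0.805352 -0.607872 = +0.197481
|D^4_{3,-1}|² = |d^4_{3,-1}(β)|² = (+0.197481)² = 0.038999 (the z-rotation phases have unit modulus)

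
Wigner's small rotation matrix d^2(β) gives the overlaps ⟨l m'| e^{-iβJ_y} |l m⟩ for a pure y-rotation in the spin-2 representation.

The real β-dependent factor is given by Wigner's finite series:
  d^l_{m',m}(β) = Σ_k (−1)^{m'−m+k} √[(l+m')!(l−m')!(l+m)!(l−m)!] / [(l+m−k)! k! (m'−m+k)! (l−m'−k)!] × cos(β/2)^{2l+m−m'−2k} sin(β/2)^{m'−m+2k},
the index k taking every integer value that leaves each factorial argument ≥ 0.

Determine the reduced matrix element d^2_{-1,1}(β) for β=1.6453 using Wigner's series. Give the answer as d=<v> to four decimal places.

d=0.4572

d^2_{-1,1}(β=1.6453) via Wigner's sum:
c=cos(1.6453/2)=0.680281, s=sin(1.6453/2)=0.732951; N=√[1·6·6·1]=6.000000
The bounds max(0,m−m')=2 and min(l+m,l−m')=3 give 2 terms
  k=2: (−1)^0·6.0000/(2)·0.6803^2·0.7330^2 = +0.745845
  k=3: (−1)^1·6.0000/(6)·0.6803^0·0.7330^4 = -0.288603
d^2_{-1,1}(1.6453) = +0.745845 -0.288603 = +0.457242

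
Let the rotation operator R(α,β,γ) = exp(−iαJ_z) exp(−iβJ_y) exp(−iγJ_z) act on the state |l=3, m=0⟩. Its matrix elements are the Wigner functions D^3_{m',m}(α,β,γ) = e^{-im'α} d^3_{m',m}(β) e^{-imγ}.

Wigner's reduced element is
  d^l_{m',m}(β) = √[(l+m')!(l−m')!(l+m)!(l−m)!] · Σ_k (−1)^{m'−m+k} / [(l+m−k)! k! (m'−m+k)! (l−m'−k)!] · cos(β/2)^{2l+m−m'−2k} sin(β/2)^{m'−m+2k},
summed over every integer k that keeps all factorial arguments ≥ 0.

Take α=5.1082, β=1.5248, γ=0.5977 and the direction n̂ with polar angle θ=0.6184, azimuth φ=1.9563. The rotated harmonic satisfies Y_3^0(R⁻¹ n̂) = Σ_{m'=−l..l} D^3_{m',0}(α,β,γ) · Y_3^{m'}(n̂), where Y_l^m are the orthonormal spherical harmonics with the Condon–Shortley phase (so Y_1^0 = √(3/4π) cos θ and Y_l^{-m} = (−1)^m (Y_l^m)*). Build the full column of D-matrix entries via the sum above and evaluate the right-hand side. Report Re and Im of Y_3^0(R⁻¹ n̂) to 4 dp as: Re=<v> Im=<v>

Re=0.3099 Im=0.0000

Need the full column D^3_{m',0} for m'=−3..3 at α=5.1082, β=1.5248, γ=0.5977.
cos(β/2)=0.723181, sin(β/2)=0.690659
d^3_{-3,0}: single k=3 term ⇒ +0.557245;  D = -0.516796+0.208433i
d^3_{-2,0}: k∈[2..3] ⇒ +0.714620 -0.651792 = +0.062828;  D = -0.044149-0.044702i
d^3_{-1,0}: k∈[1..3] ⇒ +0.473247 -1.294921 +0.393691 = -0.427982;  D = -0.165011+0.394892i
d^3_{0,0}: k∈[0..3] ⇒ +0.143048 -1.174240 +1.071003 -0.108538 = -0.068727;  D = -0.068727+0.000000i
d^3_{1,0}: k∈[0..2] ⇒ -0.473247 +1.294921 -0.393691 = +0.427982;  D = +0.165011+0.394892i
d^3_{2,0}: k∈[0..1] ⇒ +0.714620 -0.651792 = +0.062828;  D = -0.044149+0.044702i
d^3_{3,0}: single k=0 term ⇒ -0.557245;  D = +0.516796+0.208433i
Y_3^{m'}(θ=0.6184,φ=1.9563) and Σ D·Y over m':
  (-0.5168+0.2084i)·(+0.0744+0.0327i)  (-0.0441-0.0447i)·(-0.2007+0.1950i)  (-0.1650+0.3949i)·(-0.1634-0.4027i)  (-0.0687+0.0000i)·(+0.0972+0.0000i)  (+0.1650+0.3949i)·(+0.1634-0.4027i)  (-0.0441+0.0447i)·(-0.2007-0.1950i)  (+0.5168+0.2084i)·(-0.0744+0.0327i)
Y_3^0(R⁻¹ n̂) = +0.309896+0.000000i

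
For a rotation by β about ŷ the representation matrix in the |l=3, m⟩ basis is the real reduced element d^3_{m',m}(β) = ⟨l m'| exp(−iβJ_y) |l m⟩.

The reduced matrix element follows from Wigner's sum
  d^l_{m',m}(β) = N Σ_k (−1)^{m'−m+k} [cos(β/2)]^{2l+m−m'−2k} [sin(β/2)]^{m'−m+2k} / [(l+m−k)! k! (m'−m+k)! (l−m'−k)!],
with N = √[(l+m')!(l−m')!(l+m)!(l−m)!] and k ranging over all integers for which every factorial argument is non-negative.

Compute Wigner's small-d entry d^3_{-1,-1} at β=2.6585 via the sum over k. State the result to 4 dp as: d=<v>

d=0.2806

d^3_{-1,-1}(β=2.6585) via Wigner's sum:
With c≡cos(β/2)=0.239204 and s≡sin(β/2)=0.970969, N=[2·24·2·24]^{1/2}=48.000000
The bounds max(0,m−m')=0 and min(l+m,l−m')=2 give 3 terms
  k=0: (−1)^0·48.0000/(48)·0.2392^6·0.9710^0 = +0.000187
  k=1: (−1)^1·48.0000/(6)·0.2392^4·0.9710^2 = -0.024693
  k=2: (−1)^2·48.0000/(8)·0.2392^2·0.9710^4 = +0.305149
d^3_{-1,-1}(2.6585) = +0.000187 -0.024693 +0.305149 = +0.280643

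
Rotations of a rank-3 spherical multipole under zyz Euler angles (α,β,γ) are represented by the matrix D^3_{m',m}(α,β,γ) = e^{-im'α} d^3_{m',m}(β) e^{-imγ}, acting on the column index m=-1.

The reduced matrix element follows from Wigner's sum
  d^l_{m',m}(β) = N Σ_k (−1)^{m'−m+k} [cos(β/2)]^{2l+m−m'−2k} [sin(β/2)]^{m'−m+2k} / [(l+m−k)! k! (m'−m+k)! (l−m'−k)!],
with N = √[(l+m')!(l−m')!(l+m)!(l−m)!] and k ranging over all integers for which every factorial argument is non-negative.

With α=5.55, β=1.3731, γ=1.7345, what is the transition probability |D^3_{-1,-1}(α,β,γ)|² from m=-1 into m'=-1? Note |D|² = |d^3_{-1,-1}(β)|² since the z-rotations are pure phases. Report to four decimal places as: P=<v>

P=0.1273

D^3_{-1,-1}(5.55,1.3731,1.7345) = e^{-i·-1·5.55}·d^3_{-1,-1}(1.3731)·e^{-i·-1·1.7345}. Compute d first:
Half-angle: c=0.773437, s=0.633873. N=√(2·24·2·24)=48.000000
k∈{0,1,2} keeps every argument non-negative
  k=0: (−1)^0·48.0000/(48)·0.7734^6·0.6339^0 = +0.214068
  k=1: (−1)^1·48.0000/(6)·0.7734^4·0.6339^2 = -1.150257
  k=2: (−1)^2·48.0000/(8)·0.7734^2·0.6339^4 = +0.579441
d^3_{-1,-1}(1.3731) = +0.214068 -1.150257 +0.579441 = -0.356747
|D^3_{-1,-1}|² = |d^3_{-1,-1}(β)|² = (-0.356747)² = 0.127269 (the z-rotation phases have unit modulus)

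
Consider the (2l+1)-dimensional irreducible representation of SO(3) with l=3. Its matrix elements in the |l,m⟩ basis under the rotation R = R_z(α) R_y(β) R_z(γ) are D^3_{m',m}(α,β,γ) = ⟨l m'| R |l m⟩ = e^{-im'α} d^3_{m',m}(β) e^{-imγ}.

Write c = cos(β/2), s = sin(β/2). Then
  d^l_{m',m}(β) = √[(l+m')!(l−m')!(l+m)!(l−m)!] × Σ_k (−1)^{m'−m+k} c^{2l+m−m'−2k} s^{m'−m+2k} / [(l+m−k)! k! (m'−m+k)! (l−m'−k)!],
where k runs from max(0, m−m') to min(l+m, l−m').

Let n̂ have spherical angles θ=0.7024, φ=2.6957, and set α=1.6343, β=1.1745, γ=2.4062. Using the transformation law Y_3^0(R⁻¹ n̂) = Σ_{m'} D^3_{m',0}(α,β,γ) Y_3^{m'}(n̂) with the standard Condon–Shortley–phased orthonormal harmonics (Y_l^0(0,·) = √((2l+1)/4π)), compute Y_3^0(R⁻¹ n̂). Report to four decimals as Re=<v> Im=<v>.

Re=-0.2812 Im=0.0000

Need the full column D^3_{m',0} for m'=−3..3 at α=1.6343, β=1.1745, γ=2.4062.
cos(β/2)=0.832468, sin(β/2)=0.554074
d^3_{-3,0}: single k=3 term ⇒ +0.438854;  D = +0.083102-0.430914i
d^3_{-2,0}: k∈[2..3] ⇒ +0.807542 -0.357739 = +0.449803;  D = -0.446180-0.056975i
d^3_{-1,0}: k∈[1..3] ⇒ +0.767352 -1.019804 +0.150590 = -0.101862;  D = +0.006464-0.101656i
d^3_{0,0}: k∈[0..3] ⇒ +0.332816 -1.326927 +0.587824 -0.028934 = -0.435221;  D = -0.435221+0.000000i
d^3_{1,0}: k∈[0..2] ⇒ -0.767352 +1.019804 -0.150590 = +0.101862;  D = -0.006464-0.101656i
d^3_{2,0}: k∈[0..1] ⇒ +0.807542 -0.357739 = +0.449803;  D = -0.446180+0.056975i
d^3_{3,0}: single k=0 term ⇒ -0.438854;  D = -0.083102-0.430914i
Y_3^{m'}(θ=0.7024,φ=2.6957) and Σ D·Y over m':
  (+0.0831-0.4309i)·(-0.0260-0.1095i)  (-0.4462-0.0570i)·(+0.2045+0.2534i)  (+0.0065-0.1017i)·(-0.3604-0.1723i)  (-0.4352+0.0000i)·(-0.0248+0.0000i)  (-0.0065-0.1017i)·(+0.3604-0.1723i)  (-0.4462+0.0570i)·(+0.2045-0.2534i)  (-0.0831-0.4309i)·(+0.0260-0.1095i)
Y_3^0(R⁻¹ n̂) = -0.281161+0.000000i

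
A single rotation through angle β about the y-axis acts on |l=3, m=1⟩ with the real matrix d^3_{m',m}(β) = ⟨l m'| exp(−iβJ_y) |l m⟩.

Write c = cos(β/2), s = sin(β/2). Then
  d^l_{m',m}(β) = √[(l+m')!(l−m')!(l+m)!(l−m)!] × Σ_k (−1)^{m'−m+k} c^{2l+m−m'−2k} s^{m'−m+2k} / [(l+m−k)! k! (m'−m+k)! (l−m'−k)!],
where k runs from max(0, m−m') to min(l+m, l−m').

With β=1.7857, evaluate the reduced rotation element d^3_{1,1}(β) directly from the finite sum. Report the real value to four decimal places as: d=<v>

d=0.1785

d^3_{1,1}(β=1.7857) via Wigner's sum:
c=cos(1.7857/2)=0.627195, s=sin(1.7857/2)=0.778862; N=√[24·2·24·2]=48.000000
Admissible k: 0..2 (factorial args all ≥0)
  k=0: (−1)^0·48.0000/(48)·0.6272^6·0.7789^0 = +0.060872
  k=1: (−1)^1·48.0000/(6)·0.6272^4·0.7789^2 = -0.750968
  k=2: (−1)^2·48.0000/(8)·0.6272^2·0.7789^4 = +0.868559
d^3_{1,1}(1.7857) = +0.060872 -0.750968 +0.868559 = +0.178462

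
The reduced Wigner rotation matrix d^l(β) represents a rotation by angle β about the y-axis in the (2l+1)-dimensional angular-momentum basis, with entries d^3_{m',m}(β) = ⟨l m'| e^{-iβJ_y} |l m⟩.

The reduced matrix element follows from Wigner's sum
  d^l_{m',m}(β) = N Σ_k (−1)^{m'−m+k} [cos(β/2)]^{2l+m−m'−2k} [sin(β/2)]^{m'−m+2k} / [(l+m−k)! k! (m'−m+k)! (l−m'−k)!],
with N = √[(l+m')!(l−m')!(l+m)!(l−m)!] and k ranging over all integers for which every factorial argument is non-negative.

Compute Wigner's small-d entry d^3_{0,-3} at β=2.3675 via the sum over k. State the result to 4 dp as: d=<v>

d=-0.1910

d^3_{0,-3}(β=2.3675) via Wigner's sum:
c=cos(2.3675/2)=0.377455, s=sin(2.3675/2)=0.926028; N=√[6·6·1·720]=160.996894
k: max(0,(-3)−(0))=0 … min(3+(-3),3−(0))=0
  k=0: (−1)^3·160.9969/(36)·0.3775^3·0.9260^3 = -0.190978
d^3_{0,-3}(2.3675) = -0.190978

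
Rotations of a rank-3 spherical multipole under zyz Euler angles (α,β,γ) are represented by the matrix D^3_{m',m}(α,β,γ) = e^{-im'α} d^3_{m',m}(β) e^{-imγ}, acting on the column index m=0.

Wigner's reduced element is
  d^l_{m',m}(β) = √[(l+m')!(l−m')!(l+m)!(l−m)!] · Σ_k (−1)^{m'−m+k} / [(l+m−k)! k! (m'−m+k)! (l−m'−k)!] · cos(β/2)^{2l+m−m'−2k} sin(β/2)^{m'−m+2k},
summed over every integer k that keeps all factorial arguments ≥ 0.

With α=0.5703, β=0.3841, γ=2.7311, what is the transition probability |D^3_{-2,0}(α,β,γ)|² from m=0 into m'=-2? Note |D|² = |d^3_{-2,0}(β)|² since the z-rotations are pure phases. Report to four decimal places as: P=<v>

P=0.0318

D^3_{-2,0}(0.5703,0.3841,2.7311) = e^{-i·-2·0.5703}·d^3_{-2,0}(0.3841)·e^{-i·0·2.7311}. Compute d first:
With c≡cos(β/2)=0.981615 and s≡sin(β/2)=0.190872, N=[1·120·6·6]^{1/2}=65.726707
k∈{2,3} keeps every argument non-negative
  k=2: (−1)^0·65.7267/(12)·0.9816^4·0.1909^2 = +0.185271
  k=3: (−1)^1·65.7267/(12)·0.9816^2·0.1909^4 = -0.007005
d^3_{-2,0}(0.3841) = +0.185271 -0.007005 = +0.178266
|D^3_{-2,0}|² = |d^3_{-2,0}(β)|² = (+0.178266)² = 0.031779 (the z-rotation phases have unit modulus)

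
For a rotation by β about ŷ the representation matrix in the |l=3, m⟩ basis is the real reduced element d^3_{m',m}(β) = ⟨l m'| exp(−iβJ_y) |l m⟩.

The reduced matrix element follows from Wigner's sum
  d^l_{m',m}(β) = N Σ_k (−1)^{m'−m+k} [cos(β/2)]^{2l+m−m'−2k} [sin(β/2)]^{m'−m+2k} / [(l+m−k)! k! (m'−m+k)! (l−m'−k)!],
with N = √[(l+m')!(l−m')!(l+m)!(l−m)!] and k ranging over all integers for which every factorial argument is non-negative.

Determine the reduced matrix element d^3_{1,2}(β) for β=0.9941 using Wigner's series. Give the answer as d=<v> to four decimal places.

d=0.3255

d^3_{1,2}(β=0.9941) via Wigner's sum:
With c≡cos(β/2)=0.878993 and s≡sin(β/2)=0.476835, N=[24·2·120·1]^{1/2}=75.894664
k: max(0,(2)−(1))=1 … min(3+(2),3−(1))=2
  k=1: (−1)^0·75.8947/(24)·0.8790^5·0.4768^1 = +0.791216
  k=2: (−1)^1·75.8947/(12)·0.8790^3·0.4768^3 = -0.465682
d^3_{1,2}(0.9941) = +0.791216 -0.465682 = +0.325534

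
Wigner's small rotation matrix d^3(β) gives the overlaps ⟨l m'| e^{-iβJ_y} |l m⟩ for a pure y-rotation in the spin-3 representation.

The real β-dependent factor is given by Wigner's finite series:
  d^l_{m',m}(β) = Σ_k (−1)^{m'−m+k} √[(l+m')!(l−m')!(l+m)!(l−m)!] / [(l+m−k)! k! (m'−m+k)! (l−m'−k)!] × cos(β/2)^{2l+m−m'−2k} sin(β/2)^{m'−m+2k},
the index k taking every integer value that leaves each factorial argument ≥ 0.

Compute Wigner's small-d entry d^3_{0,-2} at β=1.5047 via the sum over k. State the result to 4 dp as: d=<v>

d=0.0900

d^3_{0,-2}(β=1.5047) via Wigner's sum:
With c≡cos(β/2)=0.730085 and s≡sin(β/2)=0.683356, N=[6·6·1·120]^{1/2}=65.726707
Admissible k: 0..1 (factorial args all ≥0)
  k=0: (−1)^2·65.7267/(12)·0.7301^4·0.6834^2 = +0.726689
  k=1: (−1)^3·65.7267/(12)·0.7301^2·0.6834^4 = -0.636644
d^3_{0,-2}(1.5047) = +0.726689 -0.636644 = +0.090046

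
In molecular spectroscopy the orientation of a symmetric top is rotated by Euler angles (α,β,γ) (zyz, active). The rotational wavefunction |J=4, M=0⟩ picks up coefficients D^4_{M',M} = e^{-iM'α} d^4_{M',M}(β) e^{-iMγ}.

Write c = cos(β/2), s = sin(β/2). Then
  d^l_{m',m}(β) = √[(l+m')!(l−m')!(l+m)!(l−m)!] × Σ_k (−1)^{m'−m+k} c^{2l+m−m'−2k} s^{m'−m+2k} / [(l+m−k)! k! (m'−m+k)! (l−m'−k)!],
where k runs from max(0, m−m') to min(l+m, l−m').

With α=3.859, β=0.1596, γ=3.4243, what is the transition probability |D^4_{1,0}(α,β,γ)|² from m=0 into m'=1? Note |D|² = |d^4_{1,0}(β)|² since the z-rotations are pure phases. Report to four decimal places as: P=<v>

First d^4_{1,0}(β=0.1596), then the phase factors e^{-i(1)α} and e^{-i(0)γ}:
Half-angle: c=0.996818, s=0.079715. N=√(120·6·24·24)=643.987578
k∈{0,1,2,3} keeps every argument non-negative
  k=0: (−1)^1·643.9876/(144)·0.9968^7·0.0797^1 = -0.348632
  k=1: (−1)^2·643.9876/(24)·0.9968^5·0.0797^3 = +0.013377
  k=2: (−1)^3·643.9876/(24)·0.9968^3·0.0797^5 = -0.000086
  k=3: (−1)^4·643.9876/(144)·0.9968^1·0.0797^7 = +0.000000
d^4_{1,0}(0.1596) = -0.348632 +0.013377 -0.000086 +0.000000 = -0.335340
|D^4_{1,0}|² = |d^4_{1,0}(β)|² = (-0.335340)² = 0.112453 (the z-rotation phases have unit modulus)

P=0.1125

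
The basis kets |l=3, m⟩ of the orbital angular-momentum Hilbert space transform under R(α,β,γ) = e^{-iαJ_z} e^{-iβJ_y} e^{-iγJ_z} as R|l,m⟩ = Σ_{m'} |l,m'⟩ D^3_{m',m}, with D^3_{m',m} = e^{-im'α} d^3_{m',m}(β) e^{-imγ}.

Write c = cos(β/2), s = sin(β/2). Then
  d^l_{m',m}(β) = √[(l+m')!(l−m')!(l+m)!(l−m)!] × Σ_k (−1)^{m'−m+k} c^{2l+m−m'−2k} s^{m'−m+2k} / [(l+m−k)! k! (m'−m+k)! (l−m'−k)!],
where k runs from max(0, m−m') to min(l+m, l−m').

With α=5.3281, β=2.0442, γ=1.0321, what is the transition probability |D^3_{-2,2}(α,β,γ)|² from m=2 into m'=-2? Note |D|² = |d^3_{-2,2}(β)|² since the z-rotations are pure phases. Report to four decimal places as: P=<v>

D^3_{-2,2}(5.3281,2.0442,1.0321) = e^{-i·-2·5.3281}·d^3_{-2,2}(2.0442)·e^{-i·2·1.0321}. Compute d first:
Half-angle: c=0.521575, s=0.853205. N=√(1·120·120·1)=120.000000
The bounds max(0,m−m')=4 and min(l+m,l−m')=5 give 2 terms
  k=4: (−1)^0·120.0000/(24)·0.5216^2·0.8532^4 = +0.720806
  k=5: (−1)^1·120.0000/(120)·0.5216^0·0.8532^6 = -0.385763
d^3_{-2,2}(2.0442) = +0.720806 -0.385763 = +0.335042
|D^3_{-2,2}|² = |d^3_{-2,2}(β)|² = (+0.335042)² = 0.112253 (the z-rotation phases have unit modulus)

P=0.1123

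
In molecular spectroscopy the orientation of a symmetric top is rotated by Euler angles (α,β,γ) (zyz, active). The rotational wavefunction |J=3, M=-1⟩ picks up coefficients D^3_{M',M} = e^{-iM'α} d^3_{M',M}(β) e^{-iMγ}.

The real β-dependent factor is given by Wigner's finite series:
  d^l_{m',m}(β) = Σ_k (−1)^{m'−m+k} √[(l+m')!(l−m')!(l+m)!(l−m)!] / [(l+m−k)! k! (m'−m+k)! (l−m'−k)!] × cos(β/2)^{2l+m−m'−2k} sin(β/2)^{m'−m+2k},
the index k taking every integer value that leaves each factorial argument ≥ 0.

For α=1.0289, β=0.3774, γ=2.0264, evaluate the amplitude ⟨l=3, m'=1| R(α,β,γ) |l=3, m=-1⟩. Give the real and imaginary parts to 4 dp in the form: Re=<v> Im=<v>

First d^3_{1,-1}(β=0.3774), then the phase factors e^{-i(1)α} and e^{-i(-1)γ}:
With c≡cos(β/2)=0.982249 and s≡sin(β/2)=0.187582, N=[24·2·2·24]^{1/2}=48.000000
k∈{0,1,2} keeps every argument non-negative
  k=0: (−1)^2·48.0000/(8)·0.9822^4·0.1876^2 = +0.196526
  k=1: (−1)^3·48.0000/(6)·0.9822^2·0.1876^4 = -0.009557
  k=2: (−1)^4·48.0000/(48)·0.9822^0·0.1876^6 = +0.000044
d^3_{1,-1}(0.3774) = +0.196526 -0.009557 +0.000044 = +0.187013
Phases: e^{-i·(1)·1.0289}=+0.515762-0.856732i, e^{-i·(-1)·2.0264}=-0.440004+0.897996i ⇒ D=+0.101437+0.157113i

Re=0.1014 Im=0.1571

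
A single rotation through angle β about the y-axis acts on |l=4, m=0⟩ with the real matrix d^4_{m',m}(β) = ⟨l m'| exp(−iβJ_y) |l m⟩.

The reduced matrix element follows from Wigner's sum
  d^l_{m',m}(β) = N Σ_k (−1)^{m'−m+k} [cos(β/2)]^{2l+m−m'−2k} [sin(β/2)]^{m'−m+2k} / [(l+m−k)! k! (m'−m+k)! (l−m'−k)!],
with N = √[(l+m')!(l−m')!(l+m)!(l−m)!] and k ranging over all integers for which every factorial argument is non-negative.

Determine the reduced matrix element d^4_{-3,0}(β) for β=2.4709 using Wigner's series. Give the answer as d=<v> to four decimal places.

d^4_{-3,0}(β=2.4709) via Wigner's sum:
Half-angle: c=0.329096, s=0.944296. N=√(1·5040·24·24)=1703.830978
k∈{3,4} keeps every argument non-negative
  k=3: (−1)^0·1703.8310/(144)·0.3291^5·0.9443^3 = +0.038459
  k=4: (−1)^1·1703.8310/(144)·0.3291^3·0.9443^5 = -0.316646
d^4_{-3,0}(2.4709) = +0.038459 -0.316646 = -0.278187

d=-0.2782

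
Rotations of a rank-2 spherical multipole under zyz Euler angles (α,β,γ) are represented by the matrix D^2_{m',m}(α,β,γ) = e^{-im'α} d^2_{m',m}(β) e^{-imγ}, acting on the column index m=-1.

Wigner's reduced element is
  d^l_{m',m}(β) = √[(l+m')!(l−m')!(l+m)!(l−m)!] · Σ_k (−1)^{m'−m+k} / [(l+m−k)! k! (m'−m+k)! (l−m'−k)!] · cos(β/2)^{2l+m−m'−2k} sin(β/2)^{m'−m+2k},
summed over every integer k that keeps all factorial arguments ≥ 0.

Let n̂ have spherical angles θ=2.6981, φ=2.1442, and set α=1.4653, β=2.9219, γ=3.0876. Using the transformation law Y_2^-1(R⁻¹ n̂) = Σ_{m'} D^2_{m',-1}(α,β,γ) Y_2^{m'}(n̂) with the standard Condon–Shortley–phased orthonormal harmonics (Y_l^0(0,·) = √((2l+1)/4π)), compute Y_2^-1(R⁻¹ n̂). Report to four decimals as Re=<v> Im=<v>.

Need the full column D^2_{m',-1} for m'=−2..2 at α=1.4653, β=2.9219, γ=3.0876.
cos(β/2)=0.109626, sin(β/2)=0.993973
d^2_{-2,-1}: single k=1 term ⇒ +0.002619;  D = +0.002528-0.000686i
d^2_{-1,-1}: k∈[0..1] ⇒ +0.000144 -0.035620 = -0.035476;  D = +0.005634+0.035025i
d^2_{0,-1}: k∈[0..1] ⇒ -0.003208 +0.263701 = +0.260493;  D = -0.260113+0.014058i
d^2_{1,-1}: k∈[0..1] ⇒ +0.035620 -0.976109 = -0.940489;  D = +0.048417-0.939242i
d^2_{2,-1}: single k=0 term ⇒ -0.215311;  D = -0.212662-0.033665i
Y_2^{m'}(θ=2.6981,φ=2.1442) and Σ D·Y over m':
  (+0.0025-0.0007i)·(-0.0293+0.0648i)  (+0.0056+0.0350i)·(+0.1624+0.2515i)  (-0.2601+0.0141i)·(+0.4566+0.0000i)  (+0.0484-0.9392i)·(-0.1624+0.2515i)  (-0.2127-0.0337i)·(-0.0293-0.0648i)
Y_2^-1(R⁻¹ n̂) = +0.105746+0.193227i

Re=0.1057 Im=0.1932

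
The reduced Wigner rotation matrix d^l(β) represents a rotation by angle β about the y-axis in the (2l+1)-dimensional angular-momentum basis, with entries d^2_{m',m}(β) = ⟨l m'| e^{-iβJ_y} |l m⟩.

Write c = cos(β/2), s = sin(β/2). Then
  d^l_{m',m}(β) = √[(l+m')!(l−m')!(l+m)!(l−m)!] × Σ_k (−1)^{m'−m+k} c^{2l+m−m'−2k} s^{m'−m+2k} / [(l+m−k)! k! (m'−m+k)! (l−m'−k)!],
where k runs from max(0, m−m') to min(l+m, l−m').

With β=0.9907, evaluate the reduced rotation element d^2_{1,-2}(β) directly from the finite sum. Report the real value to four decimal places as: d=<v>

d^2_{1,-2}(β=0.9907) via Wigner's sum:
c=cos(0.9907/2)=0.879802, s=sin(0.9907/2)=0.475340; N=√[6·1·1·24]=12.000000
k: max(0,(-2)−(1))=0 … min(2+(-2),2−(1))=0
  k=0: (−1)^3·12.0000/(6)·0.8798^1·0.4753^3 = -0.188985
d^2_{1,-2}(0.9907) = -0.188985

d=-0.1890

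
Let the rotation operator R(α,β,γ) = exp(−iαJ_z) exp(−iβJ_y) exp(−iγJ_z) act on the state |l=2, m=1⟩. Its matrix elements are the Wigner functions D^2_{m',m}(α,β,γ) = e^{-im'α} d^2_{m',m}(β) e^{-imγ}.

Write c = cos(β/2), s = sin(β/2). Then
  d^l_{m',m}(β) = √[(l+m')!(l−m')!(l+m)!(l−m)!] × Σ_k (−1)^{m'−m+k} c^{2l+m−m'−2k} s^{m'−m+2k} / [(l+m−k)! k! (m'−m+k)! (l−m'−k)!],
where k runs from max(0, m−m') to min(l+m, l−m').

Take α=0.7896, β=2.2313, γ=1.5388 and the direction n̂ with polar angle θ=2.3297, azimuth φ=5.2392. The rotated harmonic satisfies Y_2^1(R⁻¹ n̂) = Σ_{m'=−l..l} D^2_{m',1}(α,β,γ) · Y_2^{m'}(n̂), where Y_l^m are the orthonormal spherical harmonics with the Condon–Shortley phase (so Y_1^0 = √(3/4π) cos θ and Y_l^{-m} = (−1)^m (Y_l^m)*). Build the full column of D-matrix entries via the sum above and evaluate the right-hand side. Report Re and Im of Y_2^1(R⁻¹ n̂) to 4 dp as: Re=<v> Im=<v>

Re=0.1434 Im=0.1438

Need the full column D^2_{m',1} for m'=−2..2 at α=0.7896, β=2.2313, γ=1.5388.
cos(β/2)=0.439594, sin(β/2)=0.898197
d^2_{-2,1}: single k=3 term ⇒ +0.637083;  D = +0.636563+0.025731i
d^2_{-1,1}: k∈[2..3] ⇒ +0.467700 -0.650857 = -0.183158;  D = -0.134114+0.124740i
d^2_{0,1}: k∈[1..2] ⇒ +0.186897 -0.780264 = -0.593367;  D = -0.018982+0.593064i
d^2_{1,1}: k∈[0..1] ⇒ +0.037343 -0.467700 = -0.430357;  D = +0.295734+0.312648i
d^2_{2,1}: single k=0 term ⇒ -0.152601;  D = +0.152558+0.003600i
Y_2^{m'}(θ=2.3297,φ=5.2392) and Σ D·Y over m':
  (+0.6366+0.0257i)·(-0.1005+0.1768i)  (-0.1341+0.1247i)·(-0.1939-0.3334i)  (-0.0190+0.5931i)·(+0.1326+0.0000i)  (+0.2957+0.3126i)·(+0.1939-0.3334i)  (+0.1526+0.0036i)·(-0.1005-0.1768i)
Y_2^1(R⁻¹ n̂) = +0.143427+0.143825i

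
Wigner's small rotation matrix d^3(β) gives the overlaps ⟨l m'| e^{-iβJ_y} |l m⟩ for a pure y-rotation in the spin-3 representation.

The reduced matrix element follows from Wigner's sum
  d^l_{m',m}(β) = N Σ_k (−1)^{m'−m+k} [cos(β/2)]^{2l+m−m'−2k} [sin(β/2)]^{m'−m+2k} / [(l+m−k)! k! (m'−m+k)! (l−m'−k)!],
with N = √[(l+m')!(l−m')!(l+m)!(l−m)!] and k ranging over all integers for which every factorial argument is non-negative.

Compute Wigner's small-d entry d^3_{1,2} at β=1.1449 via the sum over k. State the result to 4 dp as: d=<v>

d^3_{1,2}(β=1.1449) via Wigner's sum:
c=cos(1.1449/2)=0.840576, s=sin(1.1449/2)=0.541693; N=√[24·2·120·1]=75.894664
k: max(0,(2)−(1))=1 … min(3+(2),3−(1))=2
  k=1: (−1)^0·75.8947/(24)·0.8406^5·0.5417^1 = +0.718851
  k=2: (−1)^1·75.8947/(12)·0.8406^3·0.5417^3 = -0.597065
d^3_{1,2}(1.1449) = +0.718851 -0.597065 = +0.121787

d=0.1218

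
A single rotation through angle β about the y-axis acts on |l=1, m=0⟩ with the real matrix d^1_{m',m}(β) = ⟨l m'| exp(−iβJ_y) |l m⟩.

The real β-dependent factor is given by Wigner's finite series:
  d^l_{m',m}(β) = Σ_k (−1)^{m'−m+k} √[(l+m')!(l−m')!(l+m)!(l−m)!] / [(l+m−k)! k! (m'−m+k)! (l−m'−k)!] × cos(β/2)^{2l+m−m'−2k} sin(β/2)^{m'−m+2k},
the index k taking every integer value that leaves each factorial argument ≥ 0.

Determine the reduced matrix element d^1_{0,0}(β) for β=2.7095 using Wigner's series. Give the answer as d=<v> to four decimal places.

d^1_{0,0}(β=2.7095) via Wigner's sum:
Half-angle: c=0.214370, s=0.976753. N=√(1·1·1·1)=1.000000
The bounds max(0,m−m')=0 and min(l+m,l−m')=1 give 2 terms
  k=0: (−1)^0·1.0000/(1)·0.2144^2·0.9768^0 = +0.045954
  k=1: (−1)^1·1.0000/(1)·0.2144^0·0.9768^2 = -0.954046
d^1_{0,0}(2.7095) = +0.045954 -0.954046 = -0.908091

d=-0.9081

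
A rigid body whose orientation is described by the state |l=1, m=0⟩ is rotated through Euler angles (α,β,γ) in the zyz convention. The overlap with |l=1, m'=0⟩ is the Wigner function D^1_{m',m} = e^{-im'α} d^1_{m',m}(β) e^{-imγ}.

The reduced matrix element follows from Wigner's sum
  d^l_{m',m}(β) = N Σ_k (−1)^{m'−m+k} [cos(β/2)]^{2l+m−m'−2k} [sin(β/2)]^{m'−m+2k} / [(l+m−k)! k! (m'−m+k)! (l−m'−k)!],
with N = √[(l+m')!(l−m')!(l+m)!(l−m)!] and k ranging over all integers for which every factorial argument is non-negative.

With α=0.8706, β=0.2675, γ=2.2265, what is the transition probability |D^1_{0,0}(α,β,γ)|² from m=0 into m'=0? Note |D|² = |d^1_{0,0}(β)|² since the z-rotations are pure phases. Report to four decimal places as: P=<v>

P=0.9301

Split into d^1_{0,0}(β=0.2675) × two z-phases.
With c≡cos(β/2)=0.991069 and s≡sin(β/2)=0.133352, N=[1·1·1·1]^{1/2}=1.000000
k∈{0,1} keeps every argument non-negative
  k=0: (−1)^0·1.0000/(1)·0.9911^2·0.1334^0 = +0.982217
  k=1: (−1)^1·1.0000/(1)·0.9911^0·0.1334^2 = -0.017783
d^1_{0,0}(0.2675) = +0.982217 -0.017783 = +0.964435
|D^1_{0,0}|² = |d^1_{0,0}(β)|² = (+0.964435)² = 0.930134 (the z-rotation phases have unit modulus)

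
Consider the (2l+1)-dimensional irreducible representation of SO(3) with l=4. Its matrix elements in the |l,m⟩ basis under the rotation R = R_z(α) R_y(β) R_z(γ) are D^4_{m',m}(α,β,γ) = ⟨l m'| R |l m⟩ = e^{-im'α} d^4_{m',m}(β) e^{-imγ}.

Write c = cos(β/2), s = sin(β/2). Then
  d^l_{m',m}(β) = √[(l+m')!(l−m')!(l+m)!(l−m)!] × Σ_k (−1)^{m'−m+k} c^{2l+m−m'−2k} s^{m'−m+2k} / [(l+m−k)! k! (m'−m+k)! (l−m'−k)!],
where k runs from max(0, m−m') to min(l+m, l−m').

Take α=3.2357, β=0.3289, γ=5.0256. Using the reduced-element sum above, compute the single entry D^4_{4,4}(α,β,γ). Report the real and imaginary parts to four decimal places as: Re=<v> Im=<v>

Re=-0.0524 Im=-0.8955

D^4_{4,4}(3.2357,0.3289,5.0256) = e^{-i·4·3.2357}·d^4_{4,4}(0.3289)·e^{-i·4·5.0256}. Compute d first:
Half-angle: c=0.986509, s=0.163710. N=√(40320·1·40320·1)=40320.000000
Admissible k: 0..0 (factorial args all ≥0)
  k=0: (−1)^0·40320.0000/(40320)·0.9865^8·0.1637^0 = +0.897030
d^4_{4,4}(0.3289) = +0.897030
Attach z-rotation phases: D = e^{-i(4)(3.2357)}·(+0.897030)·e^{-i(4)(5.0256)} = -0.052426-0.895496i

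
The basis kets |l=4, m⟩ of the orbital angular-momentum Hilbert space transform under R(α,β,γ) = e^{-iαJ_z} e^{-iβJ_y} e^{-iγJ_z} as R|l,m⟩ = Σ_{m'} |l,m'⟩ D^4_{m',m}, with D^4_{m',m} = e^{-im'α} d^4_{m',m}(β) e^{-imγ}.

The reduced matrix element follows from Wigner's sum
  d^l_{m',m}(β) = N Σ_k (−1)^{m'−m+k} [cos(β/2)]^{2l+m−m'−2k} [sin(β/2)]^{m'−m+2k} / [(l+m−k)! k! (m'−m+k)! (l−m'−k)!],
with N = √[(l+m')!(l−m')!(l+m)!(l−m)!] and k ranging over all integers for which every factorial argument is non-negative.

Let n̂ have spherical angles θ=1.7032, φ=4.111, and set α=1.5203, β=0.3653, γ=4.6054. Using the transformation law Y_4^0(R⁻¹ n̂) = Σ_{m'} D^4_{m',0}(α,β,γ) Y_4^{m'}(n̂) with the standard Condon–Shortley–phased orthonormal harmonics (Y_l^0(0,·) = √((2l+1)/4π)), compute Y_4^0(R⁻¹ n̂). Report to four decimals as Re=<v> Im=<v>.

Need the full column D^4_{m',0} for m'=−4..4 at α=1.5203, β=0.3653, γ=4.6054.
cos(β/2)=0.983366, sin(β/2)=0.181636
d^4_{-4,0}: single k=4 term ⇒ +0.008516;  D = +0.008343-0.001708i
d^4_{-3,0}: k∈[3..4] ⇒ +0.065200 -0.002224 = +0.062975;  D = -0.009504-0.062254i
d^4_{-2,0}: k∈[2..4] ⇒ +0.283019 -0.025749 +0.000329 = +0.257600;  D = -0.256287+0.025972i
d^4_{-1,0}: k∈[1..4] ⇒ +0.722309 -0.147859 +0.005045 -0.000029 = +0.579466;  D = +0.029248+0.578727i
d^4_{0,0}: k∈[0..4] ⇒ +0.874422 -0.477326 +0.036641 -0.000556 +0.000001 = +0.433182;  D = +0.433182+0.000000i
d^4_{1,0}: k∈[0..3] ⇒ -0.722309 +0.147859 -0.005045 +0.000029 = -0.579466;  D = -0.029248+0.578727i
d^4_{2,0}: k∈[0..2] ⇒ +0.283019 -0.025749 +0.000329 = +0.257600;  D = -0.256287-0.025972i
d^4_{3,0}: k∈[0..1] ⇒ -0.065200 +0.002224 = -0.062975;  D = +0.009504-0.062254i
d^4_{4,0}: single k=0 term ⇒ +0.008516;  D = +0.008343+0.001708i
Y_4^{m'}(θ=1.7032,φ=4.111) and Σ D·Y over m':
  (+0.0083-0.0017i)·(-0.3166+0.2868i)  (-0.0095-0.0623i)·(-0.1566-0.0372i)  (-0.2563+0.0260i)·(+0.1038+0.2693i)  (+0.0292+0.5787i)·(-0.1008+0.1469i)  (+0.4332+0.0000i)·(+0.2632+0.0000i)  (-0.0292+0.5787i)·(+0.1008+0.1469i)  (-0.2563-0.0260i)·(+0.1038-0.2693i)  (+0.0095-0.0623i)·(+0.1566-0.0372i)  (+0.0083+0.0017i)·(-0.3166-0.2868i)
Y_4^0(R⁻¹ n̂) = -0.135108+0.000000i

Re=-0.1351 Im=0.0000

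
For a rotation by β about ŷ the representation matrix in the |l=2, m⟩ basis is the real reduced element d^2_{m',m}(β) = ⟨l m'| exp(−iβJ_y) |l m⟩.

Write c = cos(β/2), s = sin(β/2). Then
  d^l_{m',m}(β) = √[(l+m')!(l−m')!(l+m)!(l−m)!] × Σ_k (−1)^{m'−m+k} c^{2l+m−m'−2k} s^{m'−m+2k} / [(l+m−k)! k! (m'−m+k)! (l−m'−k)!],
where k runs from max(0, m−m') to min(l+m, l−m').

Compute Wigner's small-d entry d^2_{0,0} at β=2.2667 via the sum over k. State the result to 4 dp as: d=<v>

d^2_{0,0}(β=2.2667) via Wigner's sum:
With c≡cos(β/2)=0.423628 and s≡sin(β/2)=0.905836, N=[2·2·2·2]^{1/2}=4.000000
k: max(0,(0)−(0))=0 … min(2+(0),2−(0))=2
  k=0: (−1)^0·4.0000/(4)·0.4236^4·0.9058^0 = +0.032206
  k=1: (−1)^1·4.0000/(1)·0.4236^2·0.9058^2 = -0.589017
  k=2: (−1)^2·4.0000/(4)·0.4236^0·0.9058^4 = +0.673285
d^2_{0,0}(2.2667) = +0.032206 -0.589017 +0.673285 = +0.116474

d=0.1165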